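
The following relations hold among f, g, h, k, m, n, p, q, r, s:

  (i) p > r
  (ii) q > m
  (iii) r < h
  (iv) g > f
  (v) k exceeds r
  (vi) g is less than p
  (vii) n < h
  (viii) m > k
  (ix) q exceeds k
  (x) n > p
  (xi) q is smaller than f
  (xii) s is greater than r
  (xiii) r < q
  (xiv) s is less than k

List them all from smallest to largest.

r < s < k < m < q < f < g < p < n < h

Nothing is placed below r, so it is least; from there r < s; s < k; k < m; m < q; q < f; f < g; g < p; p < n; n < h, each given directly.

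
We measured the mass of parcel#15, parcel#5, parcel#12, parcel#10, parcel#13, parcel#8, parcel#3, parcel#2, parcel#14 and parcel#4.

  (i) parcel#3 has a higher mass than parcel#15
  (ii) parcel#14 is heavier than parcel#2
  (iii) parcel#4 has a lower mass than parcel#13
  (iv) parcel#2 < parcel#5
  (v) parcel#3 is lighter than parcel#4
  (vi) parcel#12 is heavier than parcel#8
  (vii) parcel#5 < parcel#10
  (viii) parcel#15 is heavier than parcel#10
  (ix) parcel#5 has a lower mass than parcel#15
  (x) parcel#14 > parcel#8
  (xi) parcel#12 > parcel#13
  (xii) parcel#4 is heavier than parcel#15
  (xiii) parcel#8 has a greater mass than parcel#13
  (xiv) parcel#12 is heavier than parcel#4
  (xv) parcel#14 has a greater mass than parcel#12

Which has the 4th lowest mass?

parcel#15

Piecing the relations together gives one ordering: parcel#2 < parcel#5 < parcel#10 < parcel#15 < parcel#3 < parcel#4 < parcel#13 < parcel#8 < parcel#12 < parcel#14.
The 4th smallest is parcel#15.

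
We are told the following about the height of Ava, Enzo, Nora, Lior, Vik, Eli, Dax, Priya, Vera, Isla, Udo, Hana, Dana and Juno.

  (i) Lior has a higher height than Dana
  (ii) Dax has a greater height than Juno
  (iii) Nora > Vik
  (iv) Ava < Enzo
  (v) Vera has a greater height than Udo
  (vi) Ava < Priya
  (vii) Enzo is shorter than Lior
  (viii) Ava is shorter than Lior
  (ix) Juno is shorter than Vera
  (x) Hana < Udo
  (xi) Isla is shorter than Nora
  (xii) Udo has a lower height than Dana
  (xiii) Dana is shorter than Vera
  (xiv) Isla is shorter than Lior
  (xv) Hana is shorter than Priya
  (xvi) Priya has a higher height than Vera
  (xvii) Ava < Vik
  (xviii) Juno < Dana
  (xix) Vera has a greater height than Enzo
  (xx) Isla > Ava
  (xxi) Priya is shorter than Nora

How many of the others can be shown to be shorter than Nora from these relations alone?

From Nora the given relations immediately reach Vik, Isla, Priya.
From those, Ava, Hana, Vera — 6 in total.
From those, Juno, Enzo, Udo, Dana — 10 in total.
Nothing else is reachable below Nora; 10 in all.

10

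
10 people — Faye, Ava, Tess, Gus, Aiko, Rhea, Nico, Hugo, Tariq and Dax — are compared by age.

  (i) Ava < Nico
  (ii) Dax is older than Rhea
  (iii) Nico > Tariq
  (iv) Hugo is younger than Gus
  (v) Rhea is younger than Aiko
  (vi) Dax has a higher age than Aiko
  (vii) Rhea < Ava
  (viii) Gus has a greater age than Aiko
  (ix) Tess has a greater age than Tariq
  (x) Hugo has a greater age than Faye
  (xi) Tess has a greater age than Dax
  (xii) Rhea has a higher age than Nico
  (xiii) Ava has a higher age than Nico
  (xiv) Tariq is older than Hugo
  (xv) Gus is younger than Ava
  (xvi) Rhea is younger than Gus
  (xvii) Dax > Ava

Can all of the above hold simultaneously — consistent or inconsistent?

Chaining the given relations yields Nico < Rhea < Aiko < Gus < Ava, so Nico < Ava. But one relation states Ava < Nico. These cannot both hold.

inconsistent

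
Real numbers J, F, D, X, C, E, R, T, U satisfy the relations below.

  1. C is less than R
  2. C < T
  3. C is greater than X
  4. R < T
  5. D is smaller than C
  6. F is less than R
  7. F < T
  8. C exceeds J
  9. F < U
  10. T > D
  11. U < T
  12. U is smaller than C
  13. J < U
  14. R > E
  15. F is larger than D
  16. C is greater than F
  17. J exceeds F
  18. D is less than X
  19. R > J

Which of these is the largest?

Chaining downward from T: directly below it, D, F, U, C, R; then E, J, X.
That covers every other element, and nothing is given above T, so T is the largest.

T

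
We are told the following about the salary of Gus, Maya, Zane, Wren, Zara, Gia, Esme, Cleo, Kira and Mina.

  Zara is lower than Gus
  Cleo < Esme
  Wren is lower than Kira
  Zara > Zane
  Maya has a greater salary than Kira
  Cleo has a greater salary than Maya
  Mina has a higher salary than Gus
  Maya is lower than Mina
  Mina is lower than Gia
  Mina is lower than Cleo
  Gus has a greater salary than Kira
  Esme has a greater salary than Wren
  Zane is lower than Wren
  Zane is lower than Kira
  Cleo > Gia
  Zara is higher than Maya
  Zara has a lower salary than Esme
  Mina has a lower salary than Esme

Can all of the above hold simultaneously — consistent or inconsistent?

consistent

Every relation is compatible with Zane < Wren < Kira < Maya < Zara < Gus < Mina < Gia < Cleo < Esme; the set is consistent.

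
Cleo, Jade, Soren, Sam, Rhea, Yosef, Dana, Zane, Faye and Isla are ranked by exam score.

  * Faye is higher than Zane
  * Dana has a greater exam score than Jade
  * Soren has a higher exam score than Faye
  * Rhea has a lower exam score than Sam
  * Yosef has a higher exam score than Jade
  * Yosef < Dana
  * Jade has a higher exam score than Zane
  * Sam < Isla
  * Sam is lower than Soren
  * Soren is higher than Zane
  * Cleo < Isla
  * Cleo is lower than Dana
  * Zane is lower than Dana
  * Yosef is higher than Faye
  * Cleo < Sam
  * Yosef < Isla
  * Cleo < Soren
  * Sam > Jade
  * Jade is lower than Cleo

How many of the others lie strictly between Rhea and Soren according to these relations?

1

Chaining upward from Rhea reaches: Sam, Isla.
Chaining downward from Soren reaches: Zane, Jade, Faye, Cleo, Sam.
Strictly between Rhea and Soren are those in both lists: Sam — 1 element.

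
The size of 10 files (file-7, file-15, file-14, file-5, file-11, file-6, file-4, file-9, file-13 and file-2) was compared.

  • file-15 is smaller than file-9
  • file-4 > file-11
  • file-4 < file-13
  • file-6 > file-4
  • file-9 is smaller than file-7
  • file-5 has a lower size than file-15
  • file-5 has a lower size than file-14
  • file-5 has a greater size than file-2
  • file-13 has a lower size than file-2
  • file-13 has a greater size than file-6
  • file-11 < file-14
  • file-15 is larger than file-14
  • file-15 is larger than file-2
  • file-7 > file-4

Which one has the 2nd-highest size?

Chaining the given pairs: file-11 < file-4 < file-6 < file-13 < file-2 < file-5 < file-14 < file-15 < file-9 < file-7.
Counting 2 from the largest end gives file-9.

file-9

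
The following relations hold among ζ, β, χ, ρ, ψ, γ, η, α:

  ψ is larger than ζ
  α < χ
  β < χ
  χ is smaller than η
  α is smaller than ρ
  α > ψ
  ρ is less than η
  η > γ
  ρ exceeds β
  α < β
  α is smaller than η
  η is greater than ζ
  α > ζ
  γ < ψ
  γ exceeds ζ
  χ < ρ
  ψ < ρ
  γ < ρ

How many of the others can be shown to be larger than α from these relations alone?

Directly above α: β, χ, ρ, η.
No other element is forced above α by the given relations, so the count is 4.

4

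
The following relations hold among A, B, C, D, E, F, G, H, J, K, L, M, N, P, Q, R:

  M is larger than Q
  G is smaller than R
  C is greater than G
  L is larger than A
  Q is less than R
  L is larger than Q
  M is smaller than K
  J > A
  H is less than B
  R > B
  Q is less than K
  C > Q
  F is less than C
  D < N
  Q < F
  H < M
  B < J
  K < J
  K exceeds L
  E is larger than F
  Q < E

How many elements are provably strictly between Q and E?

1

The relations place Q below E. An element lies strictly between them when it is forced above Q and also forced below E.
Above Q: {F, C, R, M, L, K, J}. Below E: {F}.
Intersection: {F} — 1.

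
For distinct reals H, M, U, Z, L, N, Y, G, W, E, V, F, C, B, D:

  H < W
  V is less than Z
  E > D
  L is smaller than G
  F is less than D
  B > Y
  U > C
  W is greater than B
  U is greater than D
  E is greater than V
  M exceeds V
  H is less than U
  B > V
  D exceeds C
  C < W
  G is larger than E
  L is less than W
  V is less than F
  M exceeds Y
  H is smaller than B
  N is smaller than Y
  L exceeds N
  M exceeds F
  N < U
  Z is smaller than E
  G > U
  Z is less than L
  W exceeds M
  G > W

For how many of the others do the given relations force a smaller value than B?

4

The elements the relations force below B are V, H, N, Y — no chain reaches any other.
That is 4.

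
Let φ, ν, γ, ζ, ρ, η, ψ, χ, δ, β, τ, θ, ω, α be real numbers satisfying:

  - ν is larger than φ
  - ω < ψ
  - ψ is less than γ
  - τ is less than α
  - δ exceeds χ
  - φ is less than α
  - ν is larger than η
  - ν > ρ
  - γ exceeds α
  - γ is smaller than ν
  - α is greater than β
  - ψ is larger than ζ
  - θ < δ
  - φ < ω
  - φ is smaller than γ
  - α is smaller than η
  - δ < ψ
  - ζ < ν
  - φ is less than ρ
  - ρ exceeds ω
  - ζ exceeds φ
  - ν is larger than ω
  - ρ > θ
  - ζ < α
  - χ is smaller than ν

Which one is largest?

Chaining downward from ν: directly below it, φ, ζ, ω, χ, η, γ, ρ; then θ, α, ψ; then β, τ, δ.
That covers every other element, and nothing is given above ν, so ν is the largest.

ν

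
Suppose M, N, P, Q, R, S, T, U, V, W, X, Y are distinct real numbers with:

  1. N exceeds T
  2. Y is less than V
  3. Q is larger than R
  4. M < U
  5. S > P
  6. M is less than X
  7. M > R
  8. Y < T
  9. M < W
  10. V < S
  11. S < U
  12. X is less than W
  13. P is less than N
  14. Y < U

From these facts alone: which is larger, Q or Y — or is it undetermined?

undetermined

Following every chain through Q: below Q we get R.
Y is not reached, and no chain runs the other way from Y to Q.
So the given relations leave the order of Q and Y undetermined.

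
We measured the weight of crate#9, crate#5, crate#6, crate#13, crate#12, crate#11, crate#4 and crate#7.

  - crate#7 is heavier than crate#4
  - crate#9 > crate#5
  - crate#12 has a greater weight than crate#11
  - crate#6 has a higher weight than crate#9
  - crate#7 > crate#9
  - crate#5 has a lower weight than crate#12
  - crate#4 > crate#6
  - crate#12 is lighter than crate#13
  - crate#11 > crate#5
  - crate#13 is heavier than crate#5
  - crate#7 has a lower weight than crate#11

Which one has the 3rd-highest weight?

The consecutive relations fix a unique order: crate#5 < crate#9 < crate#6 < crate#4 < crate#7 < crate#11 < crate#12 < crate#13.
The 3rd largest is crate#11.

crate#11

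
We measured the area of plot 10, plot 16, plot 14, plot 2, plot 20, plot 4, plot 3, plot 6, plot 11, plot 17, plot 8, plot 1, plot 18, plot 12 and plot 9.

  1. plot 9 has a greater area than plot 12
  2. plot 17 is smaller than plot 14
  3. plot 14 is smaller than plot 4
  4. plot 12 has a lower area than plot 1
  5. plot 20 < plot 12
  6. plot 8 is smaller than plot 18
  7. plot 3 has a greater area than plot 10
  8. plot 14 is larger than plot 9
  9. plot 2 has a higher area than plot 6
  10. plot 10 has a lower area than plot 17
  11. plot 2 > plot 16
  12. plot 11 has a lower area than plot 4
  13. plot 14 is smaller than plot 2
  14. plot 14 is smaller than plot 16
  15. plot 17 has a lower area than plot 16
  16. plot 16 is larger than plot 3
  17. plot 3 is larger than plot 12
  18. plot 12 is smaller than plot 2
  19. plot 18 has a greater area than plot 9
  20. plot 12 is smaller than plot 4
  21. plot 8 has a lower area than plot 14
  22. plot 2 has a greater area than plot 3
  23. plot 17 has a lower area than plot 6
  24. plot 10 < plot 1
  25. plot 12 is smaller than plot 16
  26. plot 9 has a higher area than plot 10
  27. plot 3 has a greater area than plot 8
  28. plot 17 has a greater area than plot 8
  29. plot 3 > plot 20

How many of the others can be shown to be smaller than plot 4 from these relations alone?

8

Directly below plot 4: plot 12, plot 11, plot 14.
One step further: plot 20, plot 8, plot 9, plot 17 (7 so far).
One step further: plot 10 (8 so far).
Nothing else is reachable below plot 4; 8 in all.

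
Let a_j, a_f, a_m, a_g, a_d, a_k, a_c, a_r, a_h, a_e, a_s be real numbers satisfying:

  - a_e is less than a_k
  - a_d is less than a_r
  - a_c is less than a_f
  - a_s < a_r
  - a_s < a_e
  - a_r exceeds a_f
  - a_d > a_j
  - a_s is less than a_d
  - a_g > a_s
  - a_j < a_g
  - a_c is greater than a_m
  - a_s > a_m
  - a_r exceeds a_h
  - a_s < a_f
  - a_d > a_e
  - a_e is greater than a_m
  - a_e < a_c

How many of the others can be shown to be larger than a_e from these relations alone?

5

Directly above a_e: a_c, a_d, a_k.
One step further: a_f, a_r (5 so far).
Nothing else is reachable above a_e; 5 in all.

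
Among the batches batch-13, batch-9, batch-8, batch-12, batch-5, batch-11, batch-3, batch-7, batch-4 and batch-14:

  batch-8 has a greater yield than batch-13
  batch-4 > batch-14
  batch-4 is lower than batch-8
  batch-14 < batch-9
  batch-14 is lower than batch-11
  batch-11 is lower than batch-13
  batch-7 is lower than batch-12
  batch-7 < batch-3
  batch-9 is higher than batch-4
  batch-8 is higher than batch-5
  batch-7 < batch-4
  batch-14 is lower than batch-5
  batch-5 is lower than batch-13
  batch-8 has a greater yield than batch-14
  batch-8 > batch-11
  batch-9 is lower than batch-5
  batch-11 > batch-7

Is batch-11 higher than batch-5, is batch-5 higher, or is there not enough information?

Following every chain through batch-11: above batch-11 we get batch-13, batch-8; below batch-11 we get batch-7, batch-14.
batch-5 is not reached, and no chain runs the other way from batch-5 to batch-11.
So the given relations leave the order of batch-11 and batch-5 undetermined.

undetermined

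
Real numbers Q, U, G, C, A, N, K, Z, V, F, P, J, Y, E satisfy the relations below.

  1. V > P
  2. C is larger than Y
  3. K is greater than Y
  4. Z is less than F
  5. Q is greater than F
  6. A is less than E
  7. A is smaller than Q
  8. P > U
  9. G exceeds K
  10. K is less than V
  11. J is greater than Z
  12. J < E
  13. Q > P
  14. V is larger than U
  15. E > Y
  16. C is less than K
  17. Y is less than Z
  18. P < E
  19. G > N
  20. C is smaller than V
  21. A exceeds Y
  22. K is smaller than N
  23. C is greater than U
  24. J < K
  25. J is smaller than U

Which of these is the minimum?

Y

Z is not least since Y < Z; J is not least since Z < J; U is not least since J < U; C is not least since U < C; A is not least since Y < A; K is not least since C < K; P is not least since U < P; F is not least since Z < F; N is not least since K < N; G is not least since N < G; E is not least since J < E; V is not least since K < V; Q is not least since A < Q.
Only Y has nothing below it, so Y is the minimum.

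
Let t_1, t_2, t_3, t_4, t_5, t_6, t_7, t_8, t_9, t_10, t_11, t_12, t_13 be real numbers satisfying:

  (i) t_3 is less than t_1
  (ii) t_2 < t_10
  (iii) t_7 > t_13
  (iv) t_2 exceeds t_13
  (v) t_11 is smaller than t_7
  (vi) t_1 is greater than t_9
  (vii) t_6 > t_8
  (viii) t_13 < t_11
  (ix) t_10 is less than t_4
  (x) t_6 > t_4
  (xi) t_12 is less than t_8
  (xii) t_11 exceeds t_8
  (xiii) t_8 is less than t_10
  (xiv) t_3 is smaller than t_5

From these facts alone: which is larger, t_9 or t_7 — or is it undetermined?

Following every chain through t_9: above t_9 we get t_1.
t_7 is not reached, and no chain runs the other way from t_7 to t_9.
So the given relations leave the order of t_9 and t_7 undetermined.

undetermined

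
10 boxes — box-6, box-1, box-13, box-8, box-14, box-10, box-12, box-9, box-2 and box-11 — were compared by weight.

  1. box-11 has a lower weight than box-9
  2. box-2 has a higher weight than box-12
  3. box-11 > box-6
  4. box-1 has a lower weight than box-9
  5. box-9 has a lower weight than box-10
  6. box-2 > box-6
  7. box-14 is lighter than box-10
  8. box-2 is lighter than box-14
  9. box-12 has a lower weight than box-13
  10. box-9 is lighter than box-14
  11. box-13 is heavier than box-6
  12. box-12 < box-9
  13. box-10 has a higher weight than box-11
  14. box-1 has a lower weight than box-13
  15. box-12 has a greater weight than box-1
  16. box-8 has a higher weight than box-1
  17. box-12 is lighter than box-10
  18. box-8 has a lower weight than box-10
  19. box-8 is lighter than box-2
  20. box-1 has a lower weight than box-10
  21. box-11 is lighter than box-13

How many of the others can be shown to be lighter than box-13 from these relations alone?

4

The elements the relations force below box-13 are box-1, box-12, box-6, box-11 — no chain reaches any other.
That is 4.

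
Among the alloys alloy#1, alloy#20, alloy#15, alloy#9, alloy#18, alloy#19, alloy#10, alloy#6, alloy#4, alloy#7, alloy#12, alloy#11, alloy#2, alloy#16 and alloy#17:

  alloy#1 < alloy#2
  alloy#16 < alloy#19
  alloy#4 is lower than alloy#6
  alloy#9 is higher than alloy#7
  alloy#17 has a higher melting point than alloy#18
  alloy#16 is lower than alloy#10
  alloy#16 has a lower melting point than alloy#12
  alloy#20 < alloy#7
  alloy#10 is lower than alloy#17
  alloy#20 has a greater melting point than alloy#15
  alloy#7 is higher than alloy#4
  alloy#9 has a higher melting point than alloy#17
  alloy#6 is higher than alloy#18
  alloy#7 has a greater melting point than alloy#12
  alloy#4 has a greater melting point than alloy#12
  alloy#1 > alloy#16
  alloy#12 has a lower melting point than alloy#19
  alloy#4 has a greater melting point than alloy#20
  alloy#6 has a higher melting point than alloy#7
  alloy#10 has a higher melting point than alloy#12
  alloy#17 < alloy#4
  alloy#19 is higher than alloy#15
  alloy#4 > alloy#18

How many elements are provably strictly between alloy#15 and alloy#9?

3

The relations place alloy#15 below alloy#9. An element lies strictly between them when it is forced above alloy#15 and also forced below alloy#9.
Above alloy#15: {alloy#20, alloy#19, alloy#4, alloy#7, alloy#6}. Below alloy#9: {alloy#16, alloy#12, alloy#18, alloy#10, alloy#17, alloy#20, alloy#4, alloy#7}.
Intersection: {alloy#20, alloy#4, alloy#7} — 3.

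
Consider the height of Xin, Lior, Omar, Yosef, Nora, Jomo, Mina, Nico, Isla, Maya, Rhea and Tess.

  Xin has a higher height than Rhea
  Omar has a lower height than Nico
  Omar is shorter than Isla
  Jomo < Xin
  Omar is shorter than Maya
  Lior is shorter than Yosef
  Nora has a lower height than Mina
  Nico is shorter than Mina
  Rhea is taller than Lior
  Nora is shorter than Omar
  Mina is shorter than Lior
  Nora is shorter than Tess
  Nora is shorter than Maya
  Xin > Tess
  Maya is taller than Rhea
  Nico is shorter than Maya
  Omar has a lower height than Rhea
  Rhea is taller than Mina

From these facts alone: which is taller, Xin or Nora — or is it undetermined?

Xin

Nora < Omar and Omar < Nico give Nora < Nico.
With Nico < Mina: Nora < Omar < Nico < Mina.
Then Mina < Lior extends the chain to Lior.
Then Lior < Rhea extends the chain to Rhea.
With Rhea < Xin: Nora < Omar < Nico < Mina < Lior < Rhea < Xin.
So Xin is taller.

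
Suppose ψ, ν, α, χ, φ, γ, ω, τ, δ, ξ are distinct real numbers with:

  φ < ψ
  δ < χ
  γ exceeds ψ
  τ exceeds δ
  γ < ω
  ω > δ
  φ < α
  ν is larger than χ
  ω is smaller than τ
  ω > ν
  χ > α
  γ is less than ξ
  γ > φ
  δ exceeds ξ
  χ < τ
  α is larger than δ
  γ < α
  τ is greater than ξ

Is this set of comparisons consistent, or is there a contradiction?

consistent

The single ordering φ < ψ < γ < ξ < δ < α < χ < ν < ω < τ satisfies every listed relation, so no contradiction arises.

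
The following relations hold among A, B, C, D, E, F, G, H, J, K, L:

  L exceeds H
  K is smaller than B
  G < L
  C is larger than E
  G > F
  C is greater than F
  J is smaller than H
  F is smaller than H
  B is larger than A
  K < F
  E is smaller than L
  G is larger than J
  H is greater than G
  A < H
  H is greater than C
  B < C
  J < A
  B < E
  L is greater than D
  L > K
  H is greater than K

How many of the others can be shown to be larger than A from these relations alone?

From A the given relations immediately reach B, H.
From those, E, C, L — 5 in total.
Nothing else is reachable above A; 5 in all.

5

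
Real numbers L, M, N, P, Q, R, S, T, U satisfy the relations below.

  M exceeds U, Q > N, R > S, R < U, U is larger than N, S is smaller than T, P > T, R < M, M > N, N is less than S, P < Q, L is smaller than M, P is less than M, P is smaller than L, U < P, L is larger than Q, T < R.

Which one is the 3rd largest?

The consecutive relations fix a unique order: N < S < T < R < U < P < Q < L < M.
Counting 3 from the largest end gives Q.

Q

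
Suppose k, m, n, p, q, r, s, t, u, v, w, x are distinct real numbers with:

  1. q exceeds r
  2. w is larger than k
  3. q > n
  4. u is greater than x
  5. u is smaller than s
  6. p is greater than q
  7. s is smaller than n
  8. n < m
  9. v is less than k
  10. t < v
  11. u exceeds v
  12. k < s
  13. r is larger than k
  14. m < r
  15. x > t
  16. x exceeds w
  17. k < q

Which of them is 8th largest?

x

Piecing the relations together gives one ordering: t < v < k < w < x < u < s < n < m < r < q < p.
Counting 8 from the largest end gives x.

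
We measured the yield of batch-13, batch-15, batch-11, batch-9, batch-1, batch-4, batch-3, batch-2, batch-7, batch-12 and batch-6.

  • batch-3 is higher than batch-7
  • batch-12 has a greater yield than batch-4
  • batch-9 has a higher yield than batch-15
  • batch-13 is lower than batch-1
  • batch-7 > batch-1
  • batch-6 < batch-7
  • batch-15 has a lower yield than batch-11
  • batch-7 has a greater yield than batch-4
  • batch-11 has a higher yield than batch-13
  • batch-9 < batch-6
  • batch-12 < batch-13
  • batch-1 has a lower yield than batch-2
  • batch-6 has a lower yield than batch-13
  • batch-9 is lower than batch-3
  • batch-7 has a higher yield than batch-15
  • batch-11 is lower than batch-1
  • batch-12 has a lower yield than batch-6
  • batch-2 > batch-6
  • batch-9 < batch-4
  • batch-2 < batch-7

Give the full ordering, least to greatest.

Each adjacent pair is fixed by a given relation: batch-15 < batch-9; batch-9 < batch-4; batch-4 < batch-12; batch-12 < batch-6; batch-6 < batch-13; batch-13 < batch-11; batch-11 < batch-1; batch-1 < batch-2; batch-2 < batch-7; batch-7 < batch-3. Chaining them end to end gives the full order.

batch-15 < batch-9 < batch-4 < batch-12 < batch-6 < batch-13 < batch-11 < batch-1 < batch-2 < batch-7 < batch-3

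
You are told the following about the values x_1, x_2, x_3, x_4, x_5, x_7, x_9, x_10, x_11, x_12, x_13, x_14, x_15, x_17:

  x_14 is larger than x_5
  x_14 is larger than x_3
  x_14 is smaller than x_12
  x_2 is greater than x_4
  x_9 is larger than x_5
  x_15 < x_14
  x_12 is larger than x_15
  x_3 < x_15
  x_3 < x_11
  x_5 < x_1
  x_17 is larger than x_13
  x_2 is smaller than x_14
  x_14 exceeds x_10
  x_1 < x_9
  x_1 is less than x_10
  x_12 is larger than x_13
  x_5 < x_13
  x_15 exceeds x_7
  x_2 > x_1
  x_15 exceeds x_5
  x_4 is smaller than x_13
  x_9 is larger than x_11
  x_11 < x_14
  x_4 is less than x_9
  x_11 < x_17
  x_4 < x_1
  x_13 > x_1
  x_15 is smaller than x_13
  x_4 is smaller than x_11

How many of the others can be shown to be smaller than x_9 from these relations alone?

The elements the relations force below x_9 are x_3, x_5, x_4, x_11, x_1 — no chain reaches any other.
That is 5.

5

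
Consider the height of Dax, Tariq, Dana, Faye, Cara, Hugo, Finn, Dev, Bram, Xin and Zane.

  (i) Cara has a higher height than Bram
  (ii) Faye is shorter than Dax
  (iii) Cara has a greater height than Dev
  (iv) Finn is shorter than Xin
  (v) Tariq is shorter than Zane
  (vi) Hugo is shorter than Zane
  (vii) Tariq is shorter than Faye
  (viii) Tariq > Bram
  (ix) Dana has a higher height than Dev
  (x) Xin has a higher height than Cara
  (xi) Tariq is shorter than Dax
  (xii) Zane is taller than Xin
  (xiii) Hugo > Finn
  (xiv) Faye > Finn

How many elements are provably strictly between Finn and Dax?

1

The relations place Finn below Dax. An element lies strictly between them when it is forced above Finn and also forced below Dax.
Above Finn: {Faye, Xin, Hugo, Zane}. Below Dax: {Bram, Tariq, Faye}.
Intersection: {Faye} — 1.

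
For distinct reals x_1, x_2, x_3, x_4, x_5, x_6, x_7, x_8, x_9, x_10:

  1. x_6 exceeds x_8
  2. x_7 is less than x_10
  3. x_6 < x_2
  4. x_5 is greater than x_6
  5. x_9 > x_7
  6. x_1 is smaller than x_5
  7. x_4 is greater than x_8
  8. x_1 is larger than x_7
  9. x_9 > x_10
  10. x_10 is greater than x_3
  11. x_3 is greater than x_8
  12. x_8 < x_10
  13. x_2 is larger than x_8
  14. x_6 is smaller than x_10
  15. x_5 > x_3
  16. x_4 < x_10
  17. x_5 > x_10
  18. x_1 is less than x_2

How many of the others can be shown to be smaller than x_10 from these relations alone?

5

The elements the relations force below x_10 are x_7, x_8, x_3, x_6, x_4 — no chain reaches any other.
That is 5.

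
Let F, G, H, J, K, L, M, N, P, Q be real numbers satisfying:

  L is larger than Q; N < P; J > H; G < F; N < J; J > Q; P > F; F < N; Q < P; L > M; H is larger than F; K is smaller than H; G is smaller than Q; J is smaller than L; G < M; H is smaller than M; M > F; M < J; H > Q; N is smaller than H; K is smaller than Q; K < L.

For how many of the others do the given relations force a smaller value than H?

5

The elements the relations force below H are K, G, Q, F, N — no chain reaches any other.
That is 5.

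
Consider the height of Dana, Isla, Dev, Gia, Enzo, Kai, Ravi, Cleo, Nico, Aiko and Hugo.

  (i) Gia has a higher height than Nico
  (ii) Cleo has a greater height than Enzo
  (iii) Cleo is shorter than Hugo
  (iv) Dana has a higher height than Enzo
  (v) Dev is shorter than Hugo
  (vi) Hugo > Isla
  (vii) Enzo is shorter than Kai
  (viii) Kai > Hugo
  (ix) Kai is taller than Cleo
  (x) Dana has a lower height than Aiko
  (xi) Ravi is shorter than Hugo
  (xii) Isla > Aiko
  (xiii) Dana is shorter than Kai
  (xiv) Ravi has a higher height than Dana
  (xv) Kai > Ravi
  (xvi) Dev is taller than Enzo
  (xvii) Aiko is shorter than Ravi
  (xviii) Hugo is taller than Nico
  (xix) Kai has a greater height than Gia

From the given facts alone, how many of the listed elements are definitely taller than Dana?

5

The elements the relations force above Dana are Aiko, Ravi, Isla, Hugo, Kai — no chain reaches any other.
That is 5.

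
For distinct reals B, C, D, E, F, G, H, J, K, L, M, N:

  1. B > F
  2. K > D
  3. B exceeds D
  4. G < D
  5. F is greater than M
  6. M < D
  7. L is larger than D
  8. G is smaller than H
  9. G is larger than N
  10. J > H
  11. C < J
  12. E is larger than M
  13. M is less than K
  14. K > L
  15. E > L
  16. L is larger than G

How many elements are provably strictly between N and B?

2

The relations place N below B. An element lies strictly between them when it is forced above N and also forced below B.
Above N: {G, H, J, D, L, K, E}. Below B: {G, M, F, D}.
Intersection: {G, D} — 2.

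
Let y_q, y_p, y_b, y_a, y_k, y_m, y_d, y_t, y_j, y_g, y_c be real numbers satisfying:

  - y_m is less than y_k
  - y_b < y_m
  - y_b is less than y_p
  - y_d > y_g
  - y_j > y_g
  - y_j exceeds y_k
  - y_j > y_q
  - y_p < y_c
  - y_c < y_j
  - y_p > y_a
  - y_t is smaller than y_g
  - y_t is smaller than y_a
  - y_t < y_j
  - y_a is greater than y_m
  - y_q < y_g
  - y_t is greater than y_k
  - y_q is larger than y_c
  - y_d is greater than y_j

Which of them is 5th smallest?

Piecing the relations together gives one ordering: y_b < y_m < y_k < y_t < y_a < y_p < y_c < y_q < y_g < y_j < y_d.
The 5th smallest is y_a.

y_a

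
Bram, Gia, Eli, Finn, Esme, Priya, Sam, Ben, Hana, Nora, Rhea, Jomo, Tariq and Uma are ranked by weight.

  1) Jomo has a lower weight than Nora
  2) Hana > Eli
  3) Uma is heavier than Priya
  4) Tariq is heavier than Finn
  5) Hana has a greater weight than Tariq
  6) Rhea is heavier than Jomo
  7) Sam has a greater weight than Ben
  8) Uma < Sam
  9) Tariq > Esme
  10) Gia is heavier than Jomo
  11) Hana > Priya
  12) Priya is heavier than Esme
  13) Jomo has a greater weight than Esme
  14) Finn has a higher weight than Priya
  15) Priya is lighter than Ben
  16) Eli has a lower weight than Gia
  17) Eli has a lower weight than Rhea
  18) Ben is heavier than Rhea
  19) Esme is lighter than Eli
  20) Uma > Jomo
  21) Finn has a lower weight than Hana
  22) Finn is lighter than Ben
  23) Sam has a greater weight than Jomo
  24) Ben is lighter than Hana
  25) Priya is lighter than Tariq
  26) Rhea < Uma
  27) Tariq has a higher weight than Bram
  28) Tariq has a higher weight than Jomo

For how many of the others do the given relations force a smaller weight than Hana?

9

The elements the relations force below Hana are Esme, Eli, Jomo, Priya, Finn, Rhea, Ben, Bram, Tariq — no chain reaches any other.
That is 9.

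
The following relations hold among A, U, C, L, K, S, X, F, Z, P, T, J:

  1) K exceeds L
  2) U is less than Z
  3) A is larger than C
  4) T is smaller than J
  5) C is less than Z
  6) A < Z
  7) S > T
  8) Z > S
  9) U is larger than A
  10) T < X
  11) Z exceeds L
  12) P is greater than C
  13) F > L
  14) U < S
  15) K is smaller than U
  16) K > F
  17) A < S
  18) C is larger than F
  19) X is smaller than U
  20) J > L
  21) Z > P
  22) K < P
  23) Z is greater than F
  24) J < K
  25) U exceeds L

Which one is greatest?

L is not greatest since L < J; T is not greatest since T < X; J is not greatest since J < K; F is not greatest since F < K; K is not greatest since K < U; C is not greatest since C < A; X is not greatest since X < U; A is not greatest since A < S; U is not greatest since U < S; S is not greatest since S < Z; P is not greatest since P < Z.
Only Z has nothing above it, so Z is the greatest.

Z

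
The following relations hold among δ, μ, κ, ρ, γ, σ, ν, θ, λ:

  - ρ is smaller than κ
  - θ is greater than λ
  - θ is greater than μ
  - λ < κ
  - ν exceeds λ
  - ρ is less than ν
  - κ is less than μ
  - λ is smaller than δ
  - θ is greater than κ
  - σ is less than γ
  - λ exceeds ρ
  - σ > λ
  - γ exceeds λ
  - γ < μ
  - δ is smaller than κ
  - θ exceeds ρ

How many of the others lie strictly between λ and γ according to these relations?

The relations place λ below γ. An element lies strictly between them when it is forced above λ and also forced below γ.
Above λ: {σ, δ, κ, μ, θ, ν}. Below γ: {ρ, σ}.
Intersection: {σ} — 1.

1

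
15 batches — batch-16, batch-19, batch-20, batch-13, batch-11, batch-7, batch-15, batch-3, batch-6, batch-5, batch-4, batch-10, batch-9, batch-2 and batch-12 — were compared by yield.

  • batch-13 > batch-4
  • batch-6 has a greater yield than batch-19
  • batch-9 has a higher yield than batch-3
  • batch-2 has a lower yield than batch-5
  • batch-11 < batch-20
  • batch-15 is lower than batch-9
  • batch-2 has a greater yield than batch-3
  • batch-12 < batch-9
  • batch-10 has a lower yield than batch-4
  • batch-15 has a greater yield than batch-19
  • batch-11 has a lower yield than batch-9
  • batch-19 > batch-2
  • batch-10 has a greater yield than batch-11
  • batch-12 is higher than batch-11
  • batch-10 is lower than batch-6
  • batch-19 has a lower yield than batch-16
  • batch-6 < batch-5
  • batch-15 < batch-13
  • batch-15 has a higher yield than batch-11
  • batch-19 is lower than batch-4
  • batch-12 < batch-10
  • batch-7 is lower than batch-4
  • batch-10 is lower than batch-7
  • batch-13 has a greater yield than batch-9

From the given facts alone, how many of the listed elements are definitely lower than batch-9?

From batch-9 the given relations immediately reach batch-3, batch-11, batch-12, batch-15.
From those, batch-19 — 5 in total.
From those, batch-2 — 6 in total.
Nothing else is reachable below batch-9; 6 in all.

6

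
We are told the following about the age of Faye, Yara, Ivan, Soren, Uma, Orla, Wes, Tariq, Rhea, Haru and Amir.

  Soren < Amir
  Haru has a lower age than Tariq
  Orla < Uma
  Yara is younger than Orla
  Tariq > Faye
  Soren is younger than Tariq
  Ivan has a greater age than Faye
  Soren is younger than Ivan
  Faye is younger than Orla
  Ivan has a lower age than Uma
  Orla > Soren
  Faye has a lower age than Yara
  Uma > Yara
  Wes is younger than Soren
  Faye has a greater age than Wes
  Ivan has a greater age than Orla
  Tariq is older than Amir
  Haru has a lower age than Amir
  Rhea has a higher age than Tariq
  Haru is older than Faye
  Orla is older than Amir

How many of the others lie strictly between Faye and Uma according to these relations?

The relations place Faye below Uma. An element lies strictly between them when it is forced above Faye and also forced below Uma.
Above Faye: {Haru, Amir, Yara, Orla, Tariq, Ivan, Rhea}. Below Uma: {Wes, Haru, Soren, Amir, Yara, Orla, Ivan}.
Intersection: {Haru, Amir, Yara, Orla, Ivan} — 5.

5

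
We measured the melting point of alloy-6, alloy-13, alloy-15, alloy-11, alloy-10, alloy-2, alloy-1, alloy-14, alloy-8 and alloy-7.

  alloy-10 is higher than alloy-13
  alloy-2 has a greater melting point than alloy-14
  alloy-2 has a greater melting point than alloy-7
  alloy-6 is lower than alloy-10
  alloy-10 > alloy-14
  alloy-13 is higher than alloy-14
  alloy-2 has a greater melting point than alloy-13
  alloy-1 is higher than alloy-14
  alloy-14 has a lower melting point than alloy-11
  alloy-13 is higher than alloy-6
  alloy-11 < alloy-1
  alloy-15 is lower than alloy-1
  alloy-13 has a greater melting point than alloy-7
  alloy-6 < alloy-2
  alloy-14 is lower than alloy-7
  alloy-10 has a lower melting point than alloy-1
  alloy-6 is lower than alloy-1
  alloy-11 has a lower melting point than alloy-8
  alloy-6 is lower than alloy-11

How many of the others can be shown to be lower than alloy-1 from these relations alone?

7

Directly below alloy-1: alloy-6, alloy-15, alloy-14, alloy-11, alloy-10.
One step further: alloy-13 (6 so far).
One step further: alloy-7 (7 so far).
No other element is forced below alloy-1 by the given relations, so the count is 7.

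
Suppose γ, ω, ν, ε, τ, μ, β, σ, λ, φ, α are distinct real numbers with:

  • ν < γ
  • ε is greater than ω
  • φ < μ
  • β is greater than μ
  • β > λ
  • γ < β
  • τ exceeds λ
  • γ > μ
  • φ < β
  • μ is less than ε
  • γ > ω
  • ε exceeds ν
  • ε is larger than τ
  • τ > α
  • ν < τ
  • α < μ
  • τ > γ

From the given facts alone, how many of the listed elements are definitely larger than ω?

The elements the relations force above ω are γ, τ, ε, β — no chain reaches any other.
That is 4.

4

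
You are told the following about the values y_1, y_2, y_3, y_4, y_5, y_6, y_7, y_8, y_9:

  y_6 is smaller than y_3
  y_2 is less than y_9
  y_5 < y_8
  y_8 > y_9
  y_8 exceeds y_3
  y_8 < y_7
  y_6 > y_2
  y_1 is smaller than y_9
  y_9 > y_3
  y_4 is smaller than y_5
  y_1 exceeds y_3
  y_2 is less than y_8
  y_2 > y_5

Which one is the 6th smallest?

y_1

The consecutive relations fix a unique order: y_4 < y_5 < y_2 < y_6 < y_3 < y_1 < y_9 < y_8 < y_7.
Counting 6 from the smallest end gives y_1.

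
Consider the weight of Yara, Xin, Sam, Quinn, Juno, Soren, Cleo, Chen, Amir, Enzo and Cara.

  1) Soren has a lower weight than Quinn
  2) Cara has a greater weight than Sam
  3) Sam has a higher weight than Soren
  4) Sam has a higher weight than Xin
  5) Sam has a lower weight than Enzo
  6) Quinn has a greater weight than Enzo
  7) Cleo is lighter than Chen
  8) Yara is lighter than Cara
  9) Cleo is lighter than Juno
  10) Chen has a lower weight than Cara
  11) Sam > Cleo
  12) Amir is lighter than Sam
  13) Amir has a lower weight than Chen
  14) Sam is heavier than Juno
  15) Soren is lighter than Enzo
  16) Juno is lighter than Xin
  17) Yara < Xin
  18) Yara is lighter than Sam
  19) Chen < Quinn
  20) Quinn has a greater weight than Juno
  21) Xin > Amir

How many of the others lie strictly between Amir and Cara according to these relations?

The relations place Amir below Cara. An element lies strictly between them when it is forced above Amir and also forced below Cara.
Above Amir: {Chen, Xin, Sam, Enzo, Quinn}. Below Cara: {Cleo, Chen, Yara, Soren, Juno, Xin, Sam}.
Intersection: {Chen, Xin, Sam} — 3.

3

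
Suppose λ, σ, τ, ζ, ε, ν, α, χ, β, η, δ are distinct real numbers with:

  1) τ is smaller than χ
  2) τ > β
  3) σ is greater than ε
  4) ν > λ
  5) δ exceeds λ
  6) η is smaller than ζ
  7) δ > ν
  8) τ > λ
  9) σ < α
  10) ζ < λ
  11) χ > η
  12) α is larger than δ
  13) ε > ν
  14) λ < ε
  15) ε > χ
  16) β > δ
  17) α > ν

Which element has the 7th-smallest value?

τ

The consecutive relations fix a unique order: η < ζ < λ < ν < δ < β < τ < χ < ε < σ < α.
The 7th smallest is τ.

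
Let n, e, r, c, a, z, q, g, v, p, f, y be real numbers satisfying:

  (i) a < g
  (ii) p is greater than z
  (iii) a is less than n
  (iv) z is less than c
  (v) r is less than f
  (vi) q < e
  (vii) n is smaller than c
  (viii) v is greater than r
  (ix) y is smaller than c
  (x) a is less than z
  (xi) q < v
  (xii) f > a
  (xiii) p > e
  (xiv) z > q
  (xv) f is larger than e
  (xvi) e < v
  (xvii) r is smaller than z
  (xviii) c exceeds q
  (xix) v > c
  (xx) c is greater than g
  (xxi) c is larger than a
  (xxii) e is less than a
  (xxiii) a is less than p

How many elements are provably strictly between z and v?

1

The relations place z below v. An element lies strictly between them when it is forced above z and also forced below v.
Above z: {c, p}. Below v: {q, e, r, a, g, y, n, c}.
Intersection: {c} — 1.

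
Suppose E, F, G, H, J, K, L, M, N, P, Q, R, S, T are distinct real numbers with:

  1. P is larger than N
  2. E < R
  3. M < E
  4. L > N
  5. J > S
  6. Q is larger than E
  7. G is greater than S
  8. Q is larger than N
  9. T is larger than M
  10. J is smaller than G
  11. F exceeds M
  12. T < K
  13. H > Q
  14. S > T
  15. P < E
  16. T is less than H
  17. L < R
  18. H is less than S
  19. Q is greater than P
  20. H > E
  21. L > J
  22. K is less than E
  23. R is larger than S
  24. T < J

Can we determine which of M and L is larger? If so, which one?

M < T < K < E < Q < H < S < J < L, by transitivity through T, K, E, Q, H, S, J.
So L is larger.

L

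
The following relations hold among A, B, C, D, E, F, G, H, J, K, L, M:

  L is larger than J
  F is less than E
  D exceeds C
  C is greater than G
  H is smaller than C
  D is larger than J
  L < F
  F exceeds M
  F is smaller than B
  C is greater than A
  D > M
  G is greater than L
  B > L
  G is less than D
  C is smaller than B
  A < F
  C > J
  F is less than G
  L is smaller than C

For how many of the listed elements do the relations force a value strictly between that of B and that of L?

3

The relations place L below B. An element lies strictly between them when it is forced above L and also forced below B.
Above L: {F, G, E, C, D}. Below B: {J, A, M, F, G, H, C}.
Intersection: {F, G, C} — 3.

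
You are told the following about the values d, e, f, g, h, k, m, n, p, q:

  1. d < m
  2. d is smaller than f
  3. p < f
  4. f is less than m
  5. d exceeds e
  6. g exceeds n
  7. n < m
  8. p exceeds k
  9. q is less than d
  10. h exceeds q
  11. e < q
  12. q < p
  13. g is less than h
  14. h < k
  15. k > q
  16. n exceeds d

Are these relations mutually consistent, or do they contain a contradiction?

The single ordering e < q < d < n < g < h < k < p < f < m satisfies every listed relation, so no contradiction arises.

consistent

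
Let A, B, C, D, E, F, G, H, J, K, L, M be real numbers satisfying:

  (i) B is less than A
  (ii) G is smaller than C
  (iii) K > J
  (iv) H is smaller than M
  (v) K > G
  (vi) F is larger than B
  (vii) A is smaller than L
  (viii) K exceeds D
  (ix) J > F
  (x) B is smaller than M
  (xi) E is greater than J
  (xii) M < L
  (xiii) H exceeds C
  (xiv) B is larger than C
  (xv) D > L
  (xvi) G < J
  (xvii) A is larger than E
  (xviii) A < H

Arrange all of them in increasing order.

G < C < B < F < J < E < A < H < M < L < D < K

The consecutive links are each given: G < C; C < B; B < F; F < J; J < E; E < A; A < H; H < M; M < L; L < D; D < K.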